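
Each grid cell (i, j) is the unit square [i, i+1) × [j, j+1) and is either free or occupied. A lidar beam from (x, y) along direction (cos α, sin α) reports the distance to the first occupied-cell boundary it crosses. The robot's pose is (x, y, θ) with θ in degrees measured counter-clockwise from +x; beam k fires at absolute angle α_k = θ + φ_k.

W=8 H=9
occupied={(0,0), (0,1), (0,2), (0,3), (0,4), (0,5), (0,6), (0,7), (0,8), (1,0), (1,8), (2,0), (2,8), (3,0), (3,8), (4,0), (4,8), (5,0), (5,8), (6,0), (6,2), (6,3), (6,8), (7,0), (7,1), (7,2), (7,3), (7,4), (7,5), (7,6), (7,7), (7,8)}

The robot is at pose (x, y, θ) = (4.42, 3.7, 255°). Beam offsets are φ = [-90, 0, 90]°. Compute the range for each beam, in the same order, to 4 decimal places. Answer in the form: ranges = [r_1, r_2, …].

beam 1: φ=-90°, α=165°
  d=(-0.9659,0.2588)  start (4,3)  tX=0.4348 tY=1.1591  stride 1/|dx|=1.0353 1/|dy|=3.8637
    cross x-line → (3,3), t=0.4348
    cross y-line → (3,4), t=1.1591
    cross x-line → (2,4), t=1.4701
    cross x-line → (1,4), t=2.5054
    cross x-line → (0,4), t=3.5406 (wall)
  → r_1 = 3.5406
beam 2: φ=0°, α=255°
  d=(-0.2588,-0.9659)  start (4,3)  tX=1.6228 tY=0.7247  stride 1/|dx|=3.8637 1/|dy|=1.0353
    cross y-line → (4,2), t=0.7247
    cross x-line → (3,2), t=1.6228
    cross y-line → (3,1), t=1.7600
    cross y-line → (3,0), t=2.7952 (wall)
  → r_2 = 2.7952
beam 3: φ=90°, α=345°
  d=(0.9659,-0.2588)  start (4,3)  tX=0.6005 tY=2.7046  stride 1/|dx|=1.0353 1/|dy|=3.8637
    cross x-line → (5,3), t=0.6005
    cross x-line → (6,3), t=1.6357 (wall)
  → r_3 = 1.6357

ranges = [3.5406, 2.7952, 1.6357]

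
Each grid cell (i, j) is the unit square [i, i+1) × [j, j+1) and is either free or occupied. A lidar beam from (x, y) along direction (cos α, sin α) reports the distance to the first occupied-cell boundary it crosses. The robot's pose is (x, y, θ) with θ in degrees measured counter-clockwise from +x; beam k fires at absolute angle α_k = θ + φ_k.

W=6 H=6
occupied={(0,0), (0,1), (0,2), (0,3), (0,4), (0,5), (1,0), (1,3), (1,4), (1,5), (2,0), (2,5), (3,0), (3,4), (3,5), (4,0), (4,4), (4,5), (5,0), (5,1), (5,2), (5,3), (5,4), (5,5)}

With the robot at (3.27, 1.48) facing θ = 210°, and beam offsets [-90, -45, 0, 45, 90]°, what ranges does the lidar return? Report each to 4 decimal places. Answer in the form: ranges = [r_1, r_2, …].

ranges = [2.5400, 2.3501, 0.9600, 0.4969, 0.5543]

beam 1: φ=-90°, α=120°
  dir = (cos 120°, sin 120°) = (-0.5000, 0.8660); from cell (3,1)
  next x-line at t=0.5400, next y-line at t=0.6004; Δt_x=2.0000, Δt_y=1.1547
    x: enter (2,1) at t=0.5400
    y: enter (2,2) at t=0.6004
    y: enter (2,3) at t=1.7551
    x: enter (1,3) at t=2.5400 ← occupied
  → r_1 = 2.5400
beam 2: φ=-45°, α=165°
  dir = (cos 165°, sin 165°) = (-0.9659, 0.2588); from cell (3,1)
  next x-line at t=0.2795, next y-line at t=2.0091; Δt_x=1.0353, Δt_y=3.8637
    x: enter (2,1) at t=0.2795
    x: enter (1,1) at t=1.3148
    y: enter (1,2) at t=2.0091
    x: enter (0,2) at t=2.3501 ← occupied
  → r_2 = 2.3501
beam 3: φ=0°, α=210°
  dir = (cos 210°, sin 210°) = (-0.8660, -0.5000); from cell (3,1)
  next x-line at t=0.3118, next y-line at t=0.9600; Δt_x=1.1547, Δt_y=2.0000
    x: enter (2,1) at t=0.3118
    y: enter (2,0) at t=0.9600 ← occupied
  → r_3 = 0.9600
beam 4: φ=45°, α=255°
  dir = (cos 255°, sin 255°) = (-0.2588, -0.9659); from cell (3,1)
  next x-line at t=1.0432, next y-line at t=0.4969; Δt_x=3.8637, Δt_y=1.0353
    y: enter (3,0) at t=0.4969 ← occupied
  → r_4 = 0.4969
beam 5: φ=90°, α=300°
  dir = (cos 300°, sin 300°) = (0.5000, -0.8660); from cell (3,1)
  next x-line at t=1.4600, next y-line at t=0.5543; Δt_x=2.0000, Δt_y=1.1547
    y: enter (3,0) at t=0.5543 ← occupied
  → r_5 = 0.5543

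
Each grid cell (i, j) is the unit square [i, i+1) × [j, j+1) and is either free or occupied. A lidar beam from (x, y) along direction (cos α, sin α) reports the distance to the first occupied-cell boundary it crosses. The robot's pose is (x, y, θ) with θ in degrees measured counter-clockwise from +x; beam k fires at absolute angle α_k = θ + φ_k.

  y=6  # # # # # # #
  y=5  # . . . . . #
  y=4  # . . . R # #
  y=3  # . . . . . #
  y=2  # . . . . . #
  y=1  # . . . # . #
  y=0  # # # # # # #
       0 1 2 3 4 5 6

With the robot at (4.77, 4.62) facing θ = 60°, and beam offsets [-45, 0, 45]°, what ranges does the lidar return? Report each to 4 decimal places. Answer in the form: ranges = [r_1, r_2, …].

ranges = [0.2381, 1.5935, 1.4287]

beam 1: φ=-45°, α=15°
  dir = (cos 15°, sin 15°) = (0.9659, 0.2588); from cell (4,4)
  next x-line at t=0.2381, next y-line at t=1.4682; Δt_x=1.0353, Δt_y=3.8637
    x: enter (5,4) at t=0.2381 ← occupied
  → r_1 = 0.2381
beam 2: φ=0°, α=60°
  dir = (cos 60°, sin 60°) = (0.5000, 0.8660); from cell (4,4)
  next x-line at t=0.4600, next y-line at t=0.4388; Δt_x=2.0000, Δt_y=1.1547
    y: enter (4,5) at t=0.4388
    x: enter (5,5) at t=0.4600
    y: enter (5,6) at t=1.5935 ← occupied
  → r_2 = 1.5935
beam 3: φ=45°, α=105°
  dir = (cos 105°, sin 105°) = (-0.2588, 0.9659); from cell (4,4)
  next x-line at t=2.9751, next y-line at t=0.3934; Δt_x=3.8637, Δt_y=1.0353
    y: enter (4,5) at t=0.3934
    y: enter (4,6) at t=1.4287 ← occupied
  → r_3 = 1.4287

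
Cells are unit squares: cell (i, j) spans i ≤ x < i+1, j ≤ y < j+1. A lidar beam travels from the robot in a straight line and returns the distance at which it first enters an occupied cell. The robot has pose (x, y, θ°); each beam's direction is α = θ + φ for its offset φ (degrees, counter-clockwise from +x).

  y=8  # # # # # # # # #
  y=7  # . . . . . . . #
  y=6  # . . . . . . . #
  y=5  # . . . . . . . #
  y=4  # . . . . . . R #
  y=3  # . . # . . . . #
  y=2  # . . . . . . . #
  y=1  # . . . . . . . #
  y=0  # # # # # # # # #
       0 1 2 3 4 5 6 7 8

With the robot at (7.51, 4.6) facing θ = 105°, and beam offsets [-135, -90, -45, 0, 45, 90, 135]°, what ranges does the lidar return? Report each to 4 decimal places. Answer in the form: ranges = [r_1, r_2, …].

ranges = [0.5658, 0.5073, 0.9800, 3.5199, 6.8000, 3.6338, 4.1569]

beam 1: φ=-135°, α=330°
  d=(0.8660,-0.5000)  start (7,4)  tX=0.5658 tY=1.2000  stride 1/|dx|=1.1547 1/|dy|=2.0000
    cross x-line → (8,4), t=0.5658 (wall)
  → r_1 = 0.5658
beam 2: φ=-90°, α=15°
  d=(0.9659,0.2588)  start (7,4)  tX=0.5073 tY=1.5455  stride 1/|dx|=1.0353 1/|dy|=3.8637
    cross x-line → (8,4), t=0.5073 (wall)
  → r_2 = 0.5073
beam 3: φ=-45°, α=60°
  d=(0.5000,0.8660)  start (7,4)  tX=0.9800 tY=0.4619  stride 1/|dx|=2.0000 1/|dy|=1.1547
    cross y-line → (7,5), t=0.4619
    cross x-line → (8,5), t=0.9800 (wall)
  → r_3 = 0.9800
beam 4: φ=0°, α=105°
  d=(-0.2588,0.9659)  start (7,4)  tX=1.9705 tY=0.4141  stride 1/|dx|=3.8637 1/|dy|=1.0353
    cross y-line → (7,5), t=0.4141
    cross y-line → (7,6), t=1.4494
    cross x-line → (6,6), t=1.9705
    cross y-line → (6,7), t=2.4847
    cross y-line → (6,8), t=3.5199 (wall)
  → r_4 = 3.5199
beam 5: φ=45°, α=150°
  d=(-0.8660,0.5000)  start (7,4)  tX=0.5889 tY=0.8000  stride 1/|dx|=1.1547 1/|dy|=2.0000
    cross x-line → (6,4), t=0.5889
    cross y-line → (6,5), t=0.8000
    cross x-line → (5,5), t=1.7436
    cross y-line → (5,6), t=2.8000
    cross x-line → (4,6), t=2.8983
    cross x-line → (3,6), t=4.0530
    cross y-line → (3,7), t=4.8000
    cross x-line → (2,7), t=5.2077
    cross x-line → (1,7), t=6.3624
    cross y-line → (1,8), t=6.8000 (wall)
  → r_5 = 6.8000
beam 6: φ=90°, α=195°
  d=(-0.9659,-0.2588)  start (7,4)  tX=0.5280 tY=2.3182  stride 1/|dx|=1.0353 1/|dy|=3.8637
    cross x-line → (6,4), t=0.5280
    cross x-line → (5,4), t=1.5633
    cross y-line → (5,3), t=2.3182
    cross x-line → (4,3), t=2.5985
    cross x-line → (3,3), t=3.6338 (wall)
  → r_6 = 3.6338
beam 7: φ=135°, α=240°
  d=(-0.5000,-0.8660)  start (7,4)  tX=1.0200 tY=0.6928  stride 1/|dx|=2.0000 1/|dy|=1.1547
    cross y-line → (7,3), t=0.6928
    cross x-line → (6,3), t=1.0200
    cross y-line → (6,2), t=1.8475
    cross y-line → (6,1), t=3.0022
    cross x-line → (5,1), t=3.0200
    cross y-line → (5,0), t=4.1569 (wall)
  → r_7 = 4.1569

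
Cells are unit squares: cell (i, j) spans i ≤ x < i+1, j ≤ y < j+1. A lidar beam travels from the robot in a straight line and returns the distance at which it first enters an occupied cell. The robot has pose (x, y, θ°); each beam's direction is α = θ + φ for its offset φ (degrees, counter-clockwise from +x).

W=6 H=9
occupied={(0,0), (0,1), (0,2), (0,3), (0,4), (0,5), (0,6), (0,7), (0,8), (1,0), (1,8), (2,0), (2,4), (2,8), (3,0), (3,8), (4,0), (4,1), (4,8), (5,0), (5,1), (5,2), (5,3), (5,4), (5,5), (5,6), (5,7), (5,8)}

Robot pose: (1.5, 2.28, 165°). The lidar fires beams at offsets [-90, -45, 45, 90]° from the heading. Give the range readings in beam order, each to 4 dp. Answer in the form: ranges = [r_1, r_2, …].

beam 1: φ=-90°, α=75°
  direction (0.2588, 0.9659); cell (1,2); t to first gridline: x 1.9319, y 0.7454 (then +3.8637 / +1.0353)
    (1,3) via y @ 0.7454
    (1,4) via y @ 1.7807
    (2,4) via x @ 1.9319  # hit
  → r_1 = 1.9319
beam 2: φ=-45°, α=120°
  direction (-0.5000, 0.8660); cell (1,2); t to first gridline: x 1.0000, y 0.8314 (then +2.0000 / +1.1547)
    (1,3) via y @ 0.8314
    (0,3) via x @ 1.0000  # hit
  → r_2 = 1.0000
beam 3: φ=45°, α=210°
  direction (-0.8660, -0.5000); cell (1,2); t to first gridline: x 0.5774, y 0.5600 (then +1.1547 / +2.0000)
    (1,1) via y @ 0.5600
    (0,1) via x @ 0.5774  # hit
  → r_3 = 0.5774
beam 4: φ=90°, α=255°
  direction (-0.2588, -0.9659); cell (1,2); t to first gridline: x 1.9319, y 0.2899 (then +3.8637 / +1.0353)
    (1,1) via y @ 0.2899
    (1,0) via y @ 1.3252  # hit
  → r_4 = 1.3252

ranges = [1.9319, 1.0000, 0.5774, 1.3252]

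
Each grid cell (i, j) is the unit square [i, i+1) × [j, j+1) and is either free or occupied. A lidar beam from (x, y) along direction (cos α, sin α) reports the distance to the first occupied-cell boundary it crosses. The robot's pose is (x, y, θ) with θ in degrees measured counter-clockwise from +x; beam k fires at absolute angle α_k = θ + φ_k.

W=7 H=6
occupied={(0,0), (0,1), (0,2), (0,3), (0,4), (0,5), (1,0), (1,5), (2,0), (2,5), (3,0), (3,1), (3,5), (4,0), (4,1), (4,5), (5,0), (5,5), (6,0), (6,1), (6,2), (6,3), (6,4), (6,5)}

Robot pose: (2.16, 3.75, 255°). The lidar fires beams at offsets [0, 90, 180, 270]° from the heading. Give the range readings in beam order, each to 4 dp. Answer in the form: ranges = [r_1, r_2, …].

ranges = [2.8470, 3.9755, 1.2941, 1.2009]

beam 1: φ=0°, α=255°
  d=(-0.2588,-0.9659)  start (2,3)  tX=0.6182 tY=0.7765  stride 1/|dx|=3.8637 1/|dy|=1.0353
    cross x-line → (1,3), t=0.6182
    cross y-line → (1,2), t=0.7765
    cross y-line → (1,1), t=1.8117
    cross y-line → (1,0), t=2.8470 (wall)
  → r_1 = 2.8470
beam 2: φ=90°, α=345°
  d=(0.9659,-0.2588)  start (2,3)  tX=0.8696 tY=2.8978  stride 1/|dx|=1.0353 1/|dy|=3.8637
    cross x-line → (3,3), t=0.8696
    cross x-line → (4,3), t=1.9049
    cross y-line → (4,2), t=2.8978
    cross x-line → (5,2), t=2.9402
    cross x-line → (6,2), t=3.9755 (wall)
  → r_2 = 3.9755
beam 3: φ=180°, α=75°
  d=(0.2588,0.9659)  start (2,3)  tX=3.2455 tY=0.2588  stride 1/|dx|=3.8637 1/|dy|=1.0353
    cross y-line → (2,4), t=0.2588
    cross y-line → (2,5), t=1.2941 (wall)
  → r_3 = 1.2941
beam 4: φ=270°, α=165°
  d=(-0.9659,0.2588)  start (2,3)  tX=0.1656 tY=0.9659  stride 1/|dx|=1.0353 1/|dy|=3.8637
    cross x-line → (1,3), t=0.1656
    cross y-line → (1,4), t=0.9659
    cross x-line → (0,4), t=1.2009 (wall)
  → r_4 = 1.2009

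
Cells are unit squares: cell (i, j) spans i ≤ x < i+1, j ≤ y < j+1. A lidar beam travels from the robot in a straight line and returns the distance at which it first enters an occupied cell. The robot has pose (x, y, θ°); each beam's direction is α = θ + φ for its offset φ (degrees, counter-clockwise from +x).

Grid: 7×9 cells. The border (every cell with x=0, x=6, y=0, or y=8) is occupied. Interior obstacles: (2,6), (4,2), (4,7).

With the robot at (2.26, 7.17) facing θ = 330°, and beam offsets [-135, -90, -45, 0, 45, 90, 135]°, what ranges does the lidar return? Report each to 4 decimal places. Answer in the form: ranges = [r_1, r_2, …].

beam 1: φ=-135°, α=195°
  d=(-0.9659,-0.2588)  start (2,7)  tX=0.2692 tY=0.6568  stride 1/|dx|=1.0353 1/|dy|=3.8637
    cross x-line → (1,7), t=0.2692
    cross y-line → (1,6), t=0.6568
    cross x-line → (0,6), t=1.3044 (wall)
  → r_1 = 1.3044
beam 2: φ=-90°, α=240°
  d=(-0.5000,-0.8660)  start (2,7)  tX=0.5200 tY=0.1963  stride 1/|dx|=2.0000 1/|dy|=1.1547
    cross y-line → (2,6), t=0.1963 (wall)
  → r_2 = 0.1963
beam 3: φ=-45°, α=285°
  d=(0.2588,-0.9659)  start (2,7)  tX=2.8591 tY=0.1760  stride 1/|dx|=3.8637 1/|dy|=1.0353
    cross y-line → (2,6), t=0.1760 (wall)
  → r_3 = 0.1760
beam 4: φ=0°, α=330°
  d=(0.8660,-0.5000)  start (2,7)  tX=0.8545 tY=0.3400  stride 1/|dx|=1.1547 1/|dy|=2.0000
    cross y-line → (2,6), t=0.3400 (wall)
  → r_4 = 0.3400
beam 5: φ=45°, α=15°
  d=(0.9659,0.2588)  start (2,7)  tX=0.7661 tY=3.2069  stride 1/|dx|=1.0353 1/|dy|=3.8637
    cross x-line → (3,7), t=0.7661
    cross x-line → (4,7), t=1.8014 (wall)
  → r_5 = 1.8014
beam 6: φ=90°, α=60°
  d=(0.5000,0.8660)  start (2,7)  tX=1.4800 tY=0.9584  stride 1/|dx|=2.0000 1/|dy|=1.1547
    cross y-line → (2,8), t=0.9584 (wall)
  → r_6 = 0.9584
beam 7: φ=135°, α=105°
  d=(-0.2588,0.9659)  start (2,7)  tX=1.0046 tY=0.8593  stride 1/|dx|=3.8637 1/|dy|=1.0353
    cross y-line → (2,8), t=0.8593 (wall)
  → r_7 = 0.8593

ranges = [1.3044, 0.1963, 0.1760, 0.3400, 1.8014, 0.9584, 0.8593]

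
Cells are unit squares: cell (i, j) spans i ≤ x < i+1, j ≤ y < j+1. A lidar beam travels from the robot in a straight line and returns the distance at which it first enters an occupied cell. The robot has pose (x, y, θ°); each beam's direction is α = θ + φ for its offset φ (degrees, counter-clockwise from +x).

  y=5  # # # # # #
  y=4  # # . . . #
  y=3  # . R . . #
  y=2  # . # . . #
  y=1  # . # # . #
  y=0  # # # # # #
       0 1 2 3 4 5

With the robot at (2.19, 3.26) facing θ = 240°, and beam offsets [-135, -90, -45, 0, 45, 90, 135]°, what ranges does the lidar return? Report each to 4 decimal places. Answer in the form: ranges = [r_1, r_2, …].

beam 1: φ=-135°, α=105°
  d=(-0.2588,0.9659)  start (2,3)  tX=0.7341 tY=0.7661  stride 1/|dx|=3.8637 1/|dy|=1.0353
    cross x-line → (1,3), t=0.7341
    cross y-line → (1,4), t=0.7661 (wall)
  → r_1 = 0.7661
beam 2: φ=-90°, α=150°
  d=(-0.8660,0.5000)  start (2,3)  tX=0.2194 tY=1.4800  stride 1/|dx|=1.1547 1/|dy|=2.0000
    cross x-line → (1,3), t=0.2194
    cross x-line → (0,3), t=1.3741 (wall)
  → r_2 = 1.3741
beam 3: φ=-45°, α=195°
  d=(-0.9659,-0.2588)  start (2,3)  tX=0.1967 tY=1.0046  stride 1/|dx|=1.0353 1/|dy|=3.8637
    cross x-line → (1,3), t=0.1967
    cross y-line → (1,2), t=1.0046
    cross x-line → (0,2), t=1.2320 (wall)
  → r_3 = 1.2320
beam 4: φ=0°, α=240°
  d=(-0.5000,-0.8660)  start (2,3)  tX=0.3800 tY=0.3002  stride 1/|dx|=2.0000 1/|dy|=1.1547
    cross y-line → (2,2), t=0.3002 (wall)
  → r_4 = 0.3002
beam 5: φ=45°, α=285°
  d=(0.2588,-0.9659)  start (2,3)  tX=3.1296 tY=0.2692  stride 1/|dx|=3.8637 1/|dy|=1.0353
    cross y-line → (2,2), t=0.2692 (wall)
  → r_5 = 0.2692
beam 6: φ=90°, α=330°
  d=(0.8660,-0.5000)  start (2,3)  tX=0.9353 tY=0.5200  stride 1/|dx|=1.1547 1/|dy|=2.0000
    cross y-line → (2,2), t=0.5200 (wall)
  → r_6 = 0.5200
beam 7: φ=135°, α=15°
  d=(0.9659,0.2588)  start (2,3)  tX=0.8386 tY=2.8591  stride 1/|dx|=1.0353 1/|dy|=3.8637
    cross x-line → (3,3), t=0.8386
    cross x-line → (4,3), t=1.8738
    cross y-line → (4,4), t=2.8591
    cross x-line → (5,4), t=2.9091 (wall)
  → r_7 = 2.9091

ranges = [0.7661, 1.3741, 1.2320, 0.3002, 0.2692, 0.5200, 2.9091]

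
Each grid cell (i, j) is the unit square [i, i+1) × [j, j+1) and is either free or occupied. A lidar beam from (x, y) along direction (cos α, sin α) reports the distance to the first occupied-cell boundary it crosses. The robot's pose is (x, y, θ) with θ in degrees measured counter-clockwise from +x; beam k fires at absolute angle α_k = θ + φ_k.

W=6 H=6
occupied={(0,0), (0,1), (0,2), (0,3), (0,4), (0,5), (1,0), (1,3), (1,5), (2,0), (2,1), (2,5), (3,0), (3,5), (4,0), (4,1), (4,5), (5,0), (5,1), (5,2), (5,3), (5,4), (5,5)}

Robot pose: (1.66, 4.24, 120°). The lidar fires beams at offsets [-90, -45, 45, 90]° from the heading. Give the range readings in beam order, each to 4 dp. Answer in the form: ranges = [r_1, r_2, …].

beam 1: φ=-90°, α=30°
  dir = (cos 30°, sin 30°) = (0.8660, 0.5000); from cell (1,4)
  next x-line at t=0.3926, next y-line at t=1.5200; Δt_x=1.1547, Δt_y=2.0000
    x: enter (2,4) at t=0.3926
    y: enter (2,5) at t=1.5200 ← occupied
  → r_1 = 1.5200
beam 2: φ=-45°, α=75°
  dir = (cos 75°, sin 75°) = (0.2588, 0.9659); from cell (1,4)
  next x-line at t=1.3137, next y-line at t=0.7868; Δt_x=3.8637, Δt_y=1.0353
    y: enter (1,5) at t=0.7868 ← occupied
  → r_2 = 0.7868
beam 3: φ=45°, α=165°
  dir = (cos 165°, sin 165°) = (-0.9659, 0.2588); from cell (1,4)
  next x-line at t=0.6833, next y-line at t=2.9364; Δt_x=1.0353, Δt_y=3.8637
    x: enter (0,4) at t=0.6833 ← occupied
  → r_3 = 0.6833
beam 4: φ=90°, α=210°
  dir = (cos 210°, sin 210°) = (-0.8660, -0.5000); from cell (1,4)
  next x-line at t=0.7621, next y-line at t=0.4800; Δt_x=1.1547, Δt_y=2.0000
    y: enter (1,3) at t=0.4800 ← occupied
  → r_4 = 0.4800

ranges = [1.5200, 0.7868, 0.6833, 0.4800]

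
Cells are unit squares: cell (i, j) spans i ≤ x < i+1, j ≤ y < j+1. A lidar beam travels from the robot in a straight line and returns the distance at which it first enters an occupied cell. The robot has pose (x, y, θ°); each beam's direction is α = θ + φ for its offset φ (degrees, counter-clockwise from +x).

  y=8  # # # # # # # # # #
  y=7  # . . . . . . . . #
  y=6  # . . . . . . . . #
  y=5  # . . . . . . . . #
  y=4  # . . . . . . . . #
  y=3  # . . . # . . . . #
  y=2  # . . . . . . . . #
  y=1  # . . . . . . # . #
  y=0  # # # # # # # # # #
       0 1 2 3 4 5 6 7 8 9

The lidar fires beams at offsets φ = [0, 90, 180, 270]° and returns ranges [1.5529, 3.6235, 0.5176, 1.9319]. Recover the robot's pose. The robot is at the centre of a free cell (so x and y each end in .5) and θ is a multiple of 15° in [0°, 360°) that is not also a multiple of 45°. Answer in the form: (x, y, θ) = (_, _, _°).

(x, y, θ) = (4.5, 1.5, 75°)

The pose lattice has 54·16 = 864 candidates. Test each by forward raycasting.
  (7.5, 7.5, 330°): beam 1 = 1.7321 ≠ 1.5529 ✗
  (4.5, 4.5, 345°): beam 1 = 4.6587 ≠ 1.5529 ✗
  (5.5, 3.5, 240°): beam 1 = 2.8868 ≠ 1.5529 ✗
  (6.5, 5.5, 120°): beam 1 = 2.8868 ≠ 1.5529 ✗
  (4.5, 7.5, 210°): beam 1 = 4.0415 ≠ 1.5529 ✗
  …
  (4.5, 1.5, 75°): r_1=1.5529, r_2=3.6235, r_3=0.5176, r_4=1.9319 — all match ✓
Only this pose fits every beam.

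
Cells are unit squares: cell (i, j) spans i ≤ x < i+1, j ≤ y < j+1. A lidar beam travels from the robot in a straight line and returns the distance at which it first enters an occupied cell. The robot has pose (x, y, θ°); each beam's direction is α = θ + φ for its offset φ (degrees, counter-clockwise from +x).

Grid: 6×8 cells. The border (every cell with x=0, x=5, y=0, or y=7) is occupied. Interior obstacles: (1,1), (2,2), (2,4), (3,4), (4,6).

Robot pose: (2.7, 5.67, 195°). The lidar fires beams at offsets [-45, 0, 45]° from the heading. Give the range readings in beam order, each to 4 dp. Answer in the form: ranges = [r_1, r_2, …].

ranges = [1.9630, 1.7600, 0.7736]

beam 1: φ=-45°, α=150°
  direction (-0.8660, 0.5000); cell (2,5); t to first gridline: x 0.8083, y 0.6600 (then +1.1547 / +2.0000)
    (2,6) via y @ 0.6600
    (1,6) via x @ 0.8083
    (0,6) via x @ 1.9630  # hit
  → r_1 = 1.9630
beam 2: φ=0°, α=195°
  direction (-0.9659, -0.2588); cell (2,5); t to first gridline: x 0.7247, y 2.5887 (then +1.0353 / +3.8637)
    (1,5) via x @ 0.7247
    (0,5) via x @ 1.7600  # hit
  → r_2 = 1.7600
beam 3: φ=45°, α=240°
  direction (-0.5000, -0.8660); cell (2,5); t to first gridline: x 1.4000, y 0.7736 (then +2.0000 / +1.1547)
    (2,4) via y @ 0.7736  # hit
  → r_3 = 0.7736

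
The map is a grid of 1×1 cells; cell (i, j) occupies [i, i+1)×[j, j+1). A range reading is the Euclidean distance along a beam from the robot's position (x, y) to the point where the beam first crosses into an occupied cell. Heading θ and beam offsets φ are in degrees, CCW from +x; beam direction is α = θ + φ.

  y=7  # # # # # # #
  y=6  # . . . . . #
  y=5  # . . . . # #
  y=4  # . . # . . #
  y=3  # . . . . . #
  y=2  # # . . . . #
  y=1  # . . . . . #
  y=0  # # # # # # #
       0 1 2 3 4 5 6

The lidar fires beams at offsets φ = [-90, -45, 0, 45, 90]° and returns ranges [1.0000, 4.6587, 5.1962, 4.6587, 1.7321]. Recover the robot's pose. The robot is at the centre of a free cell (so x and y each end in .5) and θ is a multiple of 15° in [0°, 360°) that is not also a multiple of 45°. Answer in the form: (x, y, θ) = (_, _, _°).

Enumerate (i+0.5, j+0.5, θ) over the 27 free cells and 16 admissible headings. For each, cast all 5 beams and compare to the given ranges.
  (2.5, 1.5, 285°): beam 1 = 1.5529 ≠ 1.0000 ✗
  (1.5, 6.5, 60°): beam 1 = 5.1962 ≠ 1.0000 ✗
  (3.5, 5.5, 210°): beam 1 = 1.7321 ≠ 1.0000 ✗
  (3.5, 1.5, 150°): beam 1 = 4.0415 ≠ 1.0000 ✗
  …
  (5.5, 2.5, 150°): r_1=1.0000, r_2=4.6587, r_3=5.1962, r_4=4.6587, r_5=1.7321 — all match ✓
No second candidate reproduces the full scan.

(x, y, θ) = (5.5, 2.5, 150°)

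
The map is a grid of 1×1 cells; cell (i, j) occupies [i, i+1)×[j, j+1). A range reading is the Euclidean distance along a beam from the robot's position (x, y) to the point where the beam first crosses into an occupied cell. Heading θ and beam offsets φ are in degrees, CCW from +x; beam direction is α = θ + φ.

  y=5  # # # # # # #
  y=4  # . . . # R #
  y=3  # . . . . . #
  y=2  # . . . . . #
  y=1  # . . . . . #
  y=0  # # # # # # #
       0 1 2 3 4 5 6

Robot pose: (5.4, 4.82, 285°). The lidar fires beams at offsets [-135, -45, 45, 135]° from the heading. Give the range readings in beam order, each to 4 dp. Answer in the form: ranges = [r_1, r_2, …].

beam 1: φ=-135°, α=150°
  cosα=-0.8660 sinα=0.5000 | (5,4) | tMaxX 0.4619 tMaxY 0.3600 | tΔX 1.1547 tΔY 2.0000
    t=0.3600 [y] (5,5) — stop
  → r_1 = 0.3600
beam 2: φ=-45°, α=240°
  cosα=-0.5000 sinα=-0.8660 | (5,4) | tMaxX 0.8000 tMaxY 0.9469 | tΔX 2.0000 tΔY 1.1547
    t=0.8000 [x] (4,4) — stop
  → r_2 = 0.8000
beam 3: φ=45°, α=330°
  cosα=0.8660 sinα=-0.5000 | (5,4) | tMaxX 0.6928 tMaxY 1.6400 | tΔX 1.1547 tΔY 2.0000
    t=0.6928 [x] (6,4) — stop
  → r_3 = 0.6928
beam 4: φ=135°, α=60°
  cosα=0.5000 sinα=0.8660 | (5,4) | tMaxX 1.2000 tMaxY 0.2078 | tΔX 2.0000 tΔY 1.1547
    t=0.2078 [y] (5,5) — stop
  → r_4 = 0.2078

ranges = [0.3600, 0.8000, 0.6928, 0.2078]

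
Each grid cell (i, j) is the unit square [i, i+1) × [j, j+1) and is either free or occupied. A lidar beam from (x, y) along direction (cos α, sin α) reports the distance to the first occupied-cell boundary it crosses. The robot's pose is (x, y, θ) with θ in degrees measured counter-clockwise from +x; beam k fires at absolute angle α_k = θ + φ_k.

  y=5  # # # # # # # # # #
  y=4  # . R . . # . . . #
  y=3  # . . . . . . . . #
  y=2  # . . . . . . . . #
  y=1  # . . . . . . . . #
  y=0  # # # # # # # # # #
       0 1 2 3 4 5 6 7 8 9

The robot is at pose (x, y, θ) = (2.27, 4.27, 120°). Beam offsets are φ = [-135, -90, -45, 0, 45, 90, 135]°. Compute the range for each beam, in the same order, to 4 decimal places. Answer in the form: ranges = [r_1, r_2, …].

ranges = [6.9674, 1.4600, 0.7558, 0.8429, 1.3148, 1.4665, 3.3854]

beam 1: φ=-135°, α=345°
  d=(0.9659,-0.2588)  start (2,4)  tX=0.7558 tY=1.0432  stride 1/|dx|=1.0353 1/|dy|=3.8637
    cross x-line → (3,4), t=0.7558
    cross y-line → (3,3), t=1.0432
    cross x-line → (4,3), t=1.7910
    cross x-line → (5,3), t=2.8263
    cross x-line → (6,3), t=3.8616
    cross x-line → (7,3), t=4.8969
    cross y-line → (7,2), t=4.9069
    cross x-line → (8,2), t=5.9321
    cross x-line → (9,2), t=6.9674 (wall)
  → r_1 = 6.9674
beam 2: φ=-90°, α=30°
  d=(0.8660,0.5000)  start (2,4)  tX=0.8429 tY=1.4600  stride 1/|dx|=1.1547 1/|dy|=2.0000
    cross x-line → (3,4), t=0.8429
    cross y-line → (3,5), t=1.4600 (wall)
  → r_2 = 1.4600
beam 3: φ=-45°, α=75°
  d=(0.2588,0.9659)  start (2,4)  tX=2.8205 tY=0.7558  stride 1/|dx|=3.8637 1/|dy|=1.0353
    cross y-line → (2,5), t=0.7558 (wall)
  → r_3 = 0.7558
beam 4: φ=0°, α=120°
  d=(-0.5000,0.8660)  start (2,4)  tX=0.5400 tY=0.8429  stride 1/|dx|=2.0000 1/|dy|=1.1547
    cross x-line → (1,4), t=0.5400
    cross y-line → (1,5), t=0.8429 (wall)
  → r_4 = 0.8429
beam 5: φ=45°, α=165°
  d=(-0.9659,0.2588)  start (2,4)  tX=0.2795 tY=2.8205  stride 1/|dx|=1.0353 1/|dy|=3.8637
    cross x-line → (1,4), t=0.2795
    cross x-line → (0,4), t=1.3148 (wall)
  → r_5 = 1.3148
beam 6: φ=90°, α=210°
  d=(-0.8660,-0.5000)  start (2,4)  tX=0.3118 tY=0.5400  stride 1/|dx|=1.1547 1/|dy|=2.0000
    cross x-line → (1,4), t=0.3118
    cross y-line → (1,3), t=0.5400
    cross x-line → (0,3), t=1.4665 (wall)
  → r_6 = 1.4665
beam 7: φ=135°, α=255°
  d=(-0.2588,-0.9659)  start (2,4)  tX=1.0432 tY=0.2795  stride 1/|dx|=3.8637 1/|dy|=1.0353
    cross y-line → (2,3), t=0.2795
    cross x-line → (1,3), t=1.0432
    cross y-line → (1,2), t=1.3148
    cross y-line → (1,1), t=2.3501
    cross y-line → (1,0), t=3.3854 (wall)
  → r_7 = 3.3854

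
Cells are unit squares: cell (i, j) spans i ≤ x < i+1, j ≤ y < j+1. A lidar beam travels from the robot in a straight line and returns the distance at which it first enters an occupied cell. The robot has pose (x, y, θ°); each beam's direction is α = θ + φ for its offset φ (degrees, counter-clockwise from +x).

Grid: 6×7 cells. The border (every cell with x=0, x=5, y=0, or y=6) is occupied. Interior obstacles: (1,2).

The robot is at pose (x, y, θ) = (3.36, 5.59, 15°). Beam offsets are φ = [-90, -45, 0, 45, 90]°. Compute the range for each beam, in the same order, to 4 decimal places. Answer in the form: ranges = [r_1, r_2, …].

ranges = [4.7519, 1.8937, 1.5841, 0.4734, 0.4245]

beam 1: φ=-90°, α=285°
  d=(0.2588,-0.9659)  start (3,5)  tX=2.4728 tY=0.6108  stride 1/|dx|=3.8637 1/|dy|=1.0353
    cross y-line → (3,4), t=0.6108
    cross y-line → (3,3), t=1.6461
    cross x-line → (4,3), t=2.4728
    cross y-line → (4,2), t=2.6814
    cross y-line → (4,1), t=3.7166
    cross y-line → (4,0), t=4.7519 (wall)
  → r_1 = 4.7519
beam 2: φ=-45°, α=330°
  d=(0.8660,-0.5000)  start (3,5)  tX=0.7390 tY=1.1800  stride 1/|dx|=1.1547 1/|dy|=2.0000
    cross x-line → (4,5), t=0.7390
    cross y-line → (4,4), t=1.1800
    cross x-line → (5,4), t=1.8937 (wall)
  → r_2 = 1.8937
beam 3: φ=0°, α=15°
  d=(0.9659,0.2588)  start (3,5)  tX=0.6626 tY=1.5841  stride 1/|dx|=1.0353 1/|dy|=3.8637
    cross x-line → (4,5), t=0.6626
    cross y-line → (4,6), t=1.5841 (wall)
  → r_3 = 1.5841
beam 4: φ=45°, α=60°
  d=(0.5000,0.8660)  start (3,5)  tX=1.2800 tY=0.4734  stride 1/|dx|=2.0000 1/|dy|=1.1547
    cross y-line → (3,6), t=0.4734 (wall)
  → r_4 = 0.4734
beam 5: φ=90°, α=105°
  d=(-0.2588,0.9659)  start (3,5)  tX=1.3909 tY=0.4245  stride 1/|dx|=3.8637 1/|dy|=1.0353
    cross y-line → (3,6), t=0.4245 (wall)
  → r_5 = 0.4245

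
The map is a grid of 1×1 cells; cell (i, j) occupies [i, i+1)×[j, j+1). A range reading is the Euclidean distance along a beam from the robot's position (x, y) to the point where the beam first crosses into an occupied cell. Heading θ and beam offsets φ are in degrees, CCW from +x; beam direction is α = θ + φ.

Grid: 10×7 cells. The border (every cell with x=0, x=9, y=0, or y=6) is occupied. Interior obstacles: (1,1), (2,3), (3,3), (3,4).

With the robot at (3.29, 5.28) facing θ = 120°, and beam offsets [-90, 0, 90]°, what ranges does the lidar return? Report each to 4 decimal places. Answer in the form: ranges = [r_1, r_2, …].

ranges = [1.4400, 0.8314, 2.6443]

beam 1: φ=-90°, α=30°
  dir = (cos 30°, sin 30°) = (0.8660, 0.5000); from cell (3,5)
  next x-line at t=0.8198, next y-line at t=1.4400; Δt_x=1.1547, Δt_y=2.0000
    x: enter (4,5) at t=0.8198
    y: enter (4,6) at t=1.4400 ← occupied
  → r_1 = 1.4400
beam 2: φ=0°, α=120°
  dir = (cos 120°, sin 120°) = (-0.5000, 0.8660); from cell (3,5)
  next x-line at t=0.5800, next y-line at t=0.8314; Δt_x=2.0000, Δt_y=1.1547
    x: enter (2,5) at t=0.5800
    y: enter (2,6) at t=0.8314 ← occupied
  → r_2 = 0.8314
beam 3: φ=90°, α=210°
  dir = (cos 210°, sin 210°) = (-0.8660, -0.5000); from cell (3,5)
  next x-line at t=0.3349, next y-line at t=0.5600; Δt_x=1.1547, Δt_y=2.0000
    x: enter (2,5) at t=0.3349
    y: enter (2,4) at t=0.5600
    x: enter (1,4) at t=1.4896
    y: enter (1,3) at t=2.5600
    x: enter (0,3) at t=2.6443 ← occupied
  → r_3 = 2.6443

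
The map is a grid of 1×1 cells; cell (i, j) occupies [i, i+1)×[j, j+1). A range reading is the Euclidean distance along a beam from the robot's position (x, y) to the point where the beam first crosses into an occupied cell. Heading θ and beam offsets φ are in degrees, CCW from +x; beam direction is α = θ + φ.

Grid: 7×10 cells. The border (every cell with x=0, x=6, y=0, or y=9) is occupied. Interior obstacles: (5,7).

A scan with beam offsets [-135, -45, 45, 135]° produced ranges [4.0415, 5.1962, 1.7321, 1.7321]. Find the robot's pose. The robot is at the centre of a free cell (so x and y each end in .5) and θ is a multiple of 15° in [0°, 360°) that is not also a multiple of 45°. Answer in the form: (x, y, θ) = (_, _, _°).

Candidates: 39 free-cell centres × 16 headings = 624 poses. Raycast each; keep the one whose scan matches to 4 dp.
  (5.5, 4.5, 60°): beam 1 = 1.9319 ≠ 4.0415 ✗
  (5.5, 4.5, 150°): beam 1 = 0.5176 ≠ 4.0415 ✗
  (1.5, 1.5, 255°): beam 1 = 1.0000 ≠ 4.0415 ✗
  …
  (4.5, 5.5, 285°): r_1=4.0415, r_2=5.1962, r_3=1.7321, r_4=1.7321 — all match ✓
No second candidate reproduces the full scan.

(x, y, θ) = (4.5, 5.5, 285°)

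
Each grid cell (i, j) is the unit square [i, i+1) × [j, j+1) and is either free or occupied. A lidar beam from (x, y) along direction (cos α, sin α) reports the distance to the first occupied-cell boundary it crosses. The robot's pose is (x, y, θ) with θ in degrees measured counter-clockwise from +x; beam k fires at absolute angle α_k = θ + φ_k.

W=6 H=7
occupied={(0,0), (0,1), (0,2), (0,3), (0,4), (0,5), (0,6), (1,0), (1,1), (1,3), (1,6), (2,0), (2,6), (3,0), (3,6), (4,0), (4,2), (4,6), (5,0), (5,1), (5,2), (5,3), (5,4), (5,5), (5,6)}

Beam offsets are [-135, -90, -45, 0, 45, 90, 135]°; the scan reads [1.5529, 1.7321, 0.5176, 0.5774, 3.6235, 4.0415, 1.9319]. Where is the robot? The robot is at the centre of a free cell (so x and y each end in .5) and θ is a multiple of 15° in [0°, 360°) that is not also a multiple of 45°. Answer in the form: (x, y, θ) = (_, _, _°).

Enumerate (i+0.5, j+0.5, θ) over the 17 free cells and 16 admissible headings. For each, cast all 7 beams and compare to the given ranges.
  (4.5, 5.5, 240°): beam 1 = 0.5176 ≠ 1.5529 ✗
  (1.5, 2.5, 120°): beam 1 = 3.6235 ≠ 1.5529 ✗
  (3.5, 2.5, 345°): beam 1 = 1.7321 ≠ 1.5529 ✗
  …
  (3.5, 2.5, 30°): r_1=1.5529, r_2=1.7321, r_3=0.5176, r_4=0.5774, r_5=3.6235, r_6=4.0415, r_7=1.9319 — all match ✓
No second candidate reproduces the full scan.

(x, y, θ) = (3.5, 2.5, 30°)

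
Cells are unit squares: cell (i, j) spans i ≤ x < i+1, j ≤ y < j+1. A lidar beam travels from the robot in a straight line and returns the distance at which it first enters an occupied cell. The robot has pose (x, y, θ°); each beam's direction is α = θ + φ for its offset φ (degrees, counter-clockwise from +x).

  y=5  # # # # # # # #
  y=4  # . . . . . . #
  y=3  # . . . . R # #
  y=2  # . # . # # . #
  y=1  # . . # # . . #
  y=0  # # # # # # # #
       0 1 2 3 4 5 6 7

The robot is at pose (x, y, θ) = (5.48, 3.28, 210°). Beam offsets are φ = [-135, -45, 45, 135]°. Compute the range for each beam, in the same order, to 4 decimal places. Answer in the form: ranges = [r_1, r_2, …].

beam 1: φ=-135°, α=75°
  cosα=0.2588 sinα=0.9659 | (5,3) | tMaxX 2.0091 tMaxY 0.7454 | tΔX 3.8637 tΔY 1.0353
    t=0.7454 [y] (5,4)
    t=1.7807 [y] (5,5) — stop
  → r_1 = 1.7807
beam 2: φ=-45°, α=165°
  cosα=-0.9659 sinα=0.2588 | (5,3) | tMaxX 0.4969 tMaxY 2.7819 | tΔX 1.0353 tΔY 3.8637
    t=0.4969 [x] (4,3)
    t=1.5322 [x] (3,3)
    t=2.5675 [x] (2,3)
    t=2.7819 [y] (2,4)
    t=3.6028 [x] (1,4)
    t=4.6380 [x] (0,4) — stop
  → r_2 = 4.6380
beam 3: φ=45°, α=255°
  cosα=-0.2588 sinα=-0.9659 | (5,3) | tMaxX 1.8546 tMaxY 0.2899 | tΔX 3.8637 tΔY 1.0353
    t=0.2899 [y] (5,2) — stop
  → r_3 = 0.2899
beam 4: φ=135°, α=345°
  cosα=0.9659 sinα=-0.2588 | (5,3) | tMaxX 0.5383 tMaxY 1.0818 | tΔX 1.0353 tΔY 3.8637
    t=0.5383 [x] (6,3) — stop
  → r_4 = 0.5383

ranges = [1.7807, 4.6380, 0.2899, 0.5383]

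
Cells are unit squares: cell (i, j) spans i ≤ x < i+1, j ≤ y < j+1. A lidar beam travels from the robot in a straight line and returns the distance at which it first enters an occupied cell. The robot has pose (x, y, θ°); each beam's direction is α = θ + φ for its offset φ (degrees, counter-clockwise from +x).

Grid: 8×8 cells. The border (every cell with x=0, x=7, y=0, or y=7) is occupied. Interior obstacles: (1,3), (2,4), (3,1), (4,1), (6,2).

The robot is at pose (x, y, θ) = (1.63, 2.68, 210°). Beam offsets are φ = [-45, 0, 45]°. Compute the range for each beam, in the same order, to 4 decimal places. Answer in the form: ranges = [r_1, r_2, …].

ranges = [0.6522, 0.7275, 1.7393]

beam 1: φ=-45°, α=165°
  cosα=-0.9659 sinα=0.2588 | (1,2) | tMaxX 0.6522 tMaxY 1.2364 | tΔX 1.0353 tΔY 3.8637
    t=0.6522 [x] (0,2) — stop
  → r_1 = 0.6522
beam 2: φ=0°, α=210°
  cosα=-0.8660 sinα=-0.5000 | (1,2) | tMaxX 0.7275 tMaxY 1.3600 | tΔX 1.1547 tΔY 2.0000
    t=0.7275 [x] (0,2) — stop
  → r_2 = 0.7275
beam 3: φ=45°, α=255°
  cosα=-0.2588 sinα=-0.9659 | (1,2) | tMaxX 2.4341 tMaxY 0.7040 | tΔX 3.8637 tΔY 1.0353
    t=0.7040 [y] (1,1)
    t=1.7393 [y] (1,0) — stop
  → r_3 = 1.7393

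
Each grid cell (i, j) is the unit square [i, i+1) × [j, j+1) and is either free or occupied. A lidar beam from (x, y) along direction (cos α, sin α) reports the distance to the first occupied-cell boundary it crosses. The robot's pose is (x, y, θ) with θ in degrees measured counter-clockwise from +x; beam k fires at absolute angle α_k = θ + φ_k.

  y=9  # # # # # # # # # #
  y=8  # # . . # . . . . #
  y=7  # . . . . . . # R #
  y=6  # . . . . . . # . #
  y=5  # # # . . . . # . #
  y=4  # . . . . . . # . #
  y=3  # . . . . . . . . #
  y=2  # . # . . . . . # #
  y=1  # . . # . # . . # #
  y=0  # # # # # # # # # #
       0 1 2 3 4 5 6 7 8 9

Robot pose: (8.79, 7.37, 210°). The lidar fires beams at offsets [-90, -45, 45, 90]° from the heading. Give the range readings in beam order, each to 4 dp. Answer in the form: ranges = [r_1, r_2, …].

ranges = [1.8822, 0.8179, 3.0523, 0.4200]

beam 1: φ=-90°, α=120°
  dir = (cos 120°, sin 120°) = (-0.5000, 0.8660); from cell (8,7)
  next x-line at t=1.5800, next y-line at t=0.7275; Δt_x=2.0000, Δt_y=1.1547
    y: enter (8,8) at t=0.7275
    x: enter (7,8) at t=1.5800
    y: enter (7,9) at t=1.8822 ← occupied
  → r_1 = 1.8822
beam 2: φ=-45°, α=165°
  dir = (cos 165°, sin 165°) = (-0.9659, 0.2588); from cell (8,7)
  next x-line at t=0.8179, next y-line at t=2.4341; Δt_x=1.0353, Δt_y=3.8637
    x: enter (7,7) at t=0.8179 ← occupied
  → r_2 = 0.8179
beam 3: φ=45°, α=255°
  dir = (cos 255°, sin 255°) = (-0.2588, -0.9659); from cell (8,7)
  next x-line at t=3.0523, next y-line at t=0.3831; Δt_x=3.8637, Δt_y=1.0353
    y: enter (8,6) at t=0.3831
    y: enter (8,5) at t=1.4183
    y: enter (8,4) at t=2.4536
    x: enter (7,4) at t=3.0523 ← occupied
  → r_3 = 3.0523
beam 4: φ=90°, α=300°
  dir = (cos 300°, sin 300°) = (0.5000, -0.8660); from cell (8,7)
  next x-line at t=0.4200, next y-line at t=0.4272; Δt_x=2.0000, Δt_y=1.1547
    x: enter (9,7) at t=0.4200 ← occupied
  → r_4 = 0.4200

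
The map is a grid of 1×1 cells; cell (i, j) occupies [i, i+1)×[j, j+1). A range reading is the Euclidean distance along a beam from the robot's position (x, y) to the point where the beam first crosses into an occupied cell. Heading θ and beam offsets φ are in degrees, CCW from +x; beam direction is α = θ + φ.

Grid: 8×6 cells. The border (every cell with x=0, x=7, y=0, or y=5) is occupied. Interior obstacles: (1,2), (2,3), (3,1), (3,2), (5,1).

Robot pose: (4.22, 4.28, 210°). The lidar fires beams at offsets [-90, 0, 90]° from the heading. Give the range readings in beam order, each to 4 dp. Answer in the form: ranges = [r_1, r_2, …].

ranges = [0.8314, 1.4087, 2.6327]

beam 1: φ=-90°, α=120°
  direction (-0.5000, 0.8660); cell (4,4); t to first gridline: x 0.4400, y 0.8314 (then +2.0000 / +1.1547)
    (3,4) via x @ 0.4400
    (3,5) via y @ 0.8314  # hit
  → r_1 = 0.8314
beam 2: φ=0°, α=210°
  direction (-0.8660, -0.5000); cell (4,4); t to first gridline: x 0.2540, y 0.5600 (then +1.1547 / +2.0000)
    (3,4) via x @ 0.2540
    (3,3) via y @ 0.5600
    (2,3) via x @ 1.4087  # hit
  → r_2 = 1.4087
beam 3: φ=90°, α=300°
  direction (0.5000, -0.8660); cell (4,4); t to first gridline: x 1.5600, y 0.3233 (then +2.0000 / +1.1547)
    (4,3) via y @ 0.3233
    (4,2) via y @ 1.4780
    (5,2) via x @ 1.5600
    (5,1) via y @ 2.6327  # hit
  → r_3 = 2.6327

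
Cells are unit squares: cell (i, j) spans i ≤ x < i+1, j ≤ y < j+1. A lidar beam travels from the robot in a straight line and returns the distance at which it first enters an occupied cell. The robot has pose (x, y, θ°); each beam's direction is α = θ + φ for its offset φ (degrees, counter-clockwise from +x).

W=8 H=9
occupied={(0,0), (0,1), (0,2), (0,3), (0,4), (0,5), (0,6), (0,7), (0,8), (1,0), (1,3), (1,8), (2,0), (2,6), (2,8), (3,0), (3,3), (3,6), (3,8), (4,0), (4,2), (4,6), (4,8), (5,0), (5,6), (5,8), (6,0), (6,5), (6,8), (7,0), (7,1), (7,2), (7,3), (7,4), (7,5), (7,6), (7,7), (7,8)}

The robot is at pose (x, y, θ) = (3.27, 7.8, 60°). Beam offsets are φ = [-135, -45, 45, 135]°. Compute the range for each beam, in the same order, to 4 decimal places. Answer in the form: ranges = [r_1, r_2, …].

beam 1: φ=-135°, α=285°
  cosα=0.2588 sinα=-0.9659 | (3,7) | tMaxX 2.8205 tMaxY 0.8282 | tΔX 3.8637 tΔY 1.0353
    t=0.8282 [y] (3,6) — stop
  → r_1 = 0.8282
beam 2: φ=-45°, α=15°
  cosα=0.9659 sinα=0.2588 | (3,7) | tMaxX 0.7558 tMaxY 0.7727 | tΔX 1.0353 tΔY 3.8637
    t=0.7558 [x] (4,7)
    t=0.7727 [y] (4,8) — stop
  → r_2 = 0.7727
beam 3: φ=45°, α=105°
  cosα=-0.2588 sinα=0.9659 | (3,7) | tMaxX 1.0432 tMaxY 0.2071 | tΔX 3.8637 tΔY 1.0353
    t=0.2071 [y] (3,8) — stop
  → r_3 = 0.2071
beam 4: φ=135°, α=195°
  cosα=-0.9659 sinα=-0.2588 | (3,7) | tMaxX 0.2795 tMaxY 3.0910 | tΔX 1.0353 tΔY 3.8637
    t=0.2795 [x] (2,7)
    t=1.3148 [x] (1,7)
    t=2.3501 [x] (0,7) — stop
  → r_4 = 2.3501

ranges = [0.8282, 0.7727, 0.2071, 2.3501]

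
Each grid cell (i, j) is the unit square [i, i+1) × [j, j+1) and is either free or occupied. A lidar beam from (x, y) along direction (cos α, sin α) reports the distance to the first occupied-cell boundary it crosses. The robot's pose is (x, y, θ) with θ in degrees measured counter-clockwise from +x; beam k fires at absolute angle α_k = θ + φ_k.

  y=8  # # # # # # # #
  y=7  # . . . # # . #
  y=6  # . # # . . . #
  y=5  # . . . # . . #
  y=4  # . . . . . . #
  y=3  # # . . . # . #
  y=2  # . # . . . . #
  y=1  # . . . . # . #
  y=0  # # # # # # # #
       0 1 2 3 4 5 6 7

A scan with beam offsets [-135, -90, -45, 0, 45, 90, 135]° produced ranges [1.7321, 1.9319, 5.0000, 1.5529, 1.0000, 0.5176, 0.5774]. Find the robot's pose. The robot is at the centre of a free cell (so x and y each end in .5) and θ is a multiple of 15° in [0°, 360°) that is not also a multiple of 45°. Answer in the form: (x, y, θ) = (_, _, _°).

Candidates: 33 free-cell centres × 16 headings = 528 poses. Raycast each; keep the one whose scan matches to 4 dp.
  (4.5, 2.5, 30°): beam 1 = 1.5529 ≠ 1.7321 ✗
  (4.5, 2.5, 75°): beam 1 = 1.0000 ≠ 1.7321 ✗
  (6.5, 3.5, 120°): beam 1 = 0.5176 ≠ 1.7321 ✗
  (4.5, 1.5, 30°): beam 1 = 0.5176 ≠ 1.7321 ✗
  …
  (2.5, 5.5, 345°): r_1=1.7321, r_2=1.9319, r_3=5.0000, r_4=1.5529, r_5=1.0000, r_6=0.5176, r_7=0.5774 — all match ✓
No second candidate reproduces the full scan.

(x, y, θ) = (2.5, 5.5, 345°)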